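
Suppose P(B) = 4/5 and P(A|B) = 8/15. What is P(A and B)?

By definition, P(A|B) = P(A ∩ B) / P(B)
So P(A ∩ B) = P(A|B) × P(B)
= 8/15 × 4/5
= 32/75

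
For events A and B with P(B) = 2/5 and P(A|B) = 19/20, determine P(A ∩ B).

By definition, P(A|B) = P(A ∩ B) / P(B)
So P(A ∩ B) = P(A|B) × P(B)
= 19/20 × 2/5
= 19/50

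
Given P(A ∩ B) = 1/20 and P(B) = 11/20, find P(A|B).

P(A|B) = P(A ∩ B) / P(B)
= (1/20) / (11/20)
= 1/11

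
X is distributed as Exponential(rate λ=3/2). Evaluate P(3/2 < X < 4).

P(3/2 < X < 4) = ∫_{3/2}^{4} f(x) dx
where f(x) = \frac{3 e^{- \frac{3 x}{2}}}{2}
= - \frac{1}{e^{6}} + e^{- \frac{9}{4}}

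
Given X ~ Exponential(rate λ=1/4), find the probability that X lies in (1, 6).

P(1 < X < 6) = ∫_{1}^{6} f(x) dx
where f(x) = \frac{e^{- \frac{x}{4}}}{4}
= - \frac{1}{e^{\frac{3}{2}}} + e^{- \frac{1}{4}}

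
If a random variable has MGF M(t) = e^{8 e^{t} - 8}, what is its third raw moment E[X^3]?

To find E[X^3], compute M^(3)(0):
M^(1)(t) = 8 e^{t} e^{8 e^{t} - 8}
M^(2)(t) = 64 e^{2 t} e^{8 e^{t} - 8} + 8 e^{t} e^{8 e^{t} - 8}
M^(3)(t) = 512 e^{3 t} e^{8 e^{t} - 8} + 192 e^{2 t} e^{8 e^{t} - 8} + 8 e^{t} e^{8 e^{t} - 8}
M^(3)(0) = 712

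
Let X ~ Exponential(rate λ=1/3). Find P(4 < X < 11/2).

P(4 < X < 11/2) = ∫_{4}^{11/2} f(x) dx
where f(x) = \frac{e^{- \frac{x}{3}}}{3}
= - \frac{1}{e^{\frac{11}{6}}} + e^{- \frac{4}{3}}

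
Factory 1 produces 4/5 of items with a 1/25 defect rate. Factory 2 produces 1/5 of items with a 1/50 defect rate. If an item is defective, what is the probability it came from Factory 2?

Using Bayes' theorem:
P(F1) = 4/5, P(D|F1) = 1/25
P(F2) = 1/5, P(D|F2) = 1/50
P(D) = P(D|F1)P(F1) + P(D|F2)P(F2)
     = \frac{9}{250}
P(F2|D) = P(D|F2)P(F2) / P(D)
= \frac{1}{9}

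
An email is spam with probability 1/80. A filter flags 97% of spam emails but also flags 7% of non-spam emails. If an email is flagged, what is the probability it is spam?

Let D = the rare event, + = positive/flagged.
P(D) = 1/80
P(+|D) = 97/100
P(+|D') = 7/100
P(+) = P(+|D)P(D) + P(+|D')P(D')
     = \frac{97}{100} × \frac{1}{80} + \frac{7}{100} × \frac{79}{80}
     = \frac{13}{160}
P(D|+) = P(+|D)P(D)/P(+) = \frac{97}{650}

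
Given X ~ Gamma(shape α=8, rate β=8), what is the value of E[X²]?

Using the identity E[X²] = Var(X) + (E[X])²:
E[X] = 1
Var(X) = \frac{1}{8}
E[X²] = \frac{1}{8} + (1)²
= \frac{9}{8}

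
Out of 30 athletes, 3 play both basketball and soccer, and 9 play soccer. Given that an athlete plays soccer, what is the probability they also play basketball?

P(A ∩ B) = 3/30 = 1/10
P(B) = 9/30 = 3/10
P(A|B) = P(A ∩ B) / P(B) = (1/10) / (3/10) = 1/3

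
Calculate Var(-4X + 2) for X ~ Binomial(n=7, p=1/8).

For X ~ Binomial(n=7, p=1/8):
Var(X) = \frac{49}{64}
Var(-4X + 2) = (-4)² × Var(X) = 16 × \frac{49}{64} = \frac{49}{4}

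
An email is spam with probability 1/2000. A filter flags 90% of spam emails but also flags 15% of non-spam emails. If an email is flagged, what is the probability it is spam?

Let D = the rare event, + = positive/flagged.
P(D) = 1/2000
P(+|D) = 90/100 = 9/10
P(+|D') = 15/100 = 3/20
P(+) = P(+|D)P(D) + P(+|D')P(D')
     = \frac{9}{10} × \frac{1}{2000} + \frac{3}{20} × \frac{1999}{2000}
     = \frac{1203}{8000}
P(D|+) = P(+|D)P(D)/P(+) = \frac{6}{2005}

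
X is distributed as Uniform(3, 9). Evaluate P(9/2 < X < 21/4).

P(9/2 < X < 21/4) = ∫_{9/2}^{21/4} f(x) dx
where f(x) = \frac{1}{6}
= \frac{1}{8}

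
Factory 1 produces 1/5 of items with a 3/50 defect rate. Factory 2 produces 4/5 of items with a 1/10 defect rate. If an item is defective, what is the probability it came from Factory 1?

Using Bayes' theorem:
P(F1) = 1/5, P(D|F1) = 3/50
P(F2) = 4/5, P(D|F2) = 1/10
P(D) = P(D|F1)P(F1) + P(D|F2)P(F2)
     = \frac{23}{250}
P(F1|D) = P(D|F1)P(F1) / P(D)
= \frac{3}{23}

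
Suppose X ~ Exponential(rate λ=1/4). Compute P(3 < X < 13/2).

P(3 < X < 13/2) = ∫_{3}^{13/2} f(x) dx
where f(x) = \frac{e^{- \frac{x}{4}}}{4}
= - \frac{1}{e^{\frac{13}{8}}} + e^{- \frac{3}{4}}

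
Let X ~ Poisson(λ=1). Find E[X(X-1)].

E[X(X-1)] = E[X² - X] = E[X²] - E[X]
E[X] = 1
E[X²] = Var(X) + (E[X])² = 1 + (1)² = 2
E[X(X-1)] = 2 - 1 = 1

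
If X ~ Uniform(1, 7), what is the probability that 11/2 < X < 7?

P(11/2 < X < 7) = ∫_{11/2}^{7} f(x) dx
where f(x) = \frac{1}{6}
= \frac{1}{4}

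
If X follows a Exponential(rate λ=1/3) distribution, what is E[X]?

For X ~ Exponential(rate λ=1/3), the expected value is:
E[X] = 3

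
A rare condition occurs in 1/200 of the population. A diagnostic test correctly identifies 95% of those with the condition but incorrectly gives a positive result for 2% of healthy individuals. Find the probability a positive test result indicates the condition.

Let D = the rare event, + = positive/flagged.
P(D) = 1/200
P(+|D) = 95/100 = 19/20
P(+|D') = 2/100 = 1/50
P(+) = P(+|D)P(D) + P(+|D')P(D')
     = \frac{19}{20} × \frac{1}{200} + \frac{1}{50} × \frac{199}{200}
     = \frac{493}{20000}
P(D|+) = P(+|D)P(D)/P(+) = \frac{95}{493}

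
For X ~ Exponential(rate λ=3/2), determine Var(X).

For X ~ Exponential(rate λ=3/2):
Var(X) = \frac{4}{9}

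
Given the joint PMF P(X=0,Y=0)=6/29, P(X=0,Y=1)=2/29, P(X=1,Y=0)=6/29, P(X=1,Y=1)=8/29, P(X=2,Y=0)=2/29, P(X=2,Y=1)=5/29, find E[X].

First find marginal of X:
P(X=0) = 8/29
P(X=1) = 14/29
P(X=2) = 7/29
E[X] = 0 × 8/29 + 1 × 14/29 + 2 × 7/29 = 28/29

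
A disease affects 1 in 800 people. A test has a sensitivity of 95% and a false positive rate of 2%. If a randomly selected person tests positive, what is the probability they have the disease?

Let D = the rare event, + = positive/flagged.
P(D) = 1/800
P(+|D) = 95/100 = 19/20
P(+|D') = 2/100 = 1/50
P(+) = P(+|D)P(D) + P(+|D')P(D')
     = \frac{19}{20} × \frac{1}{800} + \frac{1}{50} × \frac{799}{800}
     = \frac{1693}{80000}
P(D|+) = P(+|D)P(D)/P(+) = \frac{95}{1693}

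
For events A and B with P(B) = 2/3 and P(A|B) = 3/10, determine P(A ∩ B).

By definition, P(A|B) = P(A ∩ B) / P(B)
So P(A ∩ B) = P(A|B) × P(B)
= 3/10 × 2/3
= 1/5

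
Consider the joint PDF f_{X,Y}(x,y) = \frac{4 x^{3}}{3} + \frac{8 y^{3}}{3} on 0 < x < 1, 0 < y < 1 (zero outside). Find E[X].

E[X] = ∫_0^1 ∫_0^1 x × f(x,y) dy dx
= ∫_0^1 ∫_0^1 x × (\frac{4 x^{3}}{3} + \frac{8 y^{3}}{3}) dy dx
= \frac{3}{5}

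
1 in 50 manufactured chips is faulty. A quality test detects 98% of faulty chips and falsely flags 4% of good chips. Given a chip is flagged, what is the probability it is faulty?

Let D = the rare event, + = positive/flagged.
P(D) = 1/50
P(+|D) = 98/100 = 49/50
P(+|D') = 4/100 = 1/25
P(+) = P(+|D)P(D) + P(+|D')P(D')
     = \frac{49}{50} × \frac{1}{50} + \frac{1}{25} × \frac{49}{50}
     = \frac{147}{2500}
P(D|+) = P(+|D)P(D)/P(+) = \frac{1}{3}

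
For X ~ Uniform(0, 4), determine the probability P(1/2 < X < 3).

P(1/2 < X < 3) = ∫_{1/2}^{3} f(x) dx
where f(x) = \frac{1}{4}
= \frac{5}{8}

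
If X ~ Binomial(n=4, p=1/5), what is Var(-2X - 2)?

For X ~ Binomial(n=4, p=1/5):
Var(X) = \frac{16}{25}
Var(-2X - 2) = (-2)² × Var(X) = 4 × \frac{16}{25} = \frac{64}{25}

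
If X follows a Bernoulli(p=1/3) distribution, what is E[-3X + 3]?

For X ~ Bernoulli(p=1/3):
E[X] = \frac{1}{3}
E[-3X + 3] = -3 × E[X] + 3 = 2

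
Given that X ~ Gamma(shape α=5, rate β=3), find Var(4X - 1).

For X ~ Gamma(shape α=5, rate β=3):
Var(X) = \frac{5}{9}
Var(4X - 1) = (4)² × Var(X) = 16 × \frac{5}{9} = \frac{80}{9}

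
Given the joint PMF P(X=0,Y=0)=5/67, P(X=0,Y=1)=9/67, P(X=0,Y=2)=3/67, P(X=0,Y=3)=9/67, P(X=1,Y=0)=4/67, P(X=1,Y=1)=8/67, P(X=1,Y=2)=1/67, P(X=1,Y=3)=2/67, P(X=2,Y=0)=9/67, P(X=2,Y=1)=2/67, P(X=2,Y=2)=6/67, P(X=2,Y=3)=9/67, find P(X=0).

P(X=0) = P(X=0,Y=0) + P(X=0,Y=1) + P(X=0,Y=2) + P(X=0,Y=3)
= 5/67 + 9/67 + 3/67 + 9/67
= 26/67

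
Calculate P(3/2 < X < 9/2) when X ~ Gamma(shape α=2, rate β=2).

P(3/2 < X < 9/2) = ∫_{3/2}^{9/2} f(x) dx
where f(x) = 4 x e^{- 2 x}
= \frac{2 \left(-5 + 2 e^{6}\right)}{e^{9}}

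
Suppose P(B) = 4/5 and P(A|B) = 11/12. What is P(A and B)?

By definition, P(A|B) = P(A ∩ B) / P(B)
So P(A ∩ B) = P(A|B) × P(B)
= 11/12 × 4/5
= 11/15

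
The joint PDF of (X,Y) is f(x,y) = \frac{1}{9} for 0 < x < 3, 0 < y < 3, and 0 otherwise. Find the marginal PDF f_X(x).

f_X(x) = ∫_0^3 f(x,y) dy
= ∫_0^3 \frac{1}{9} dy
= \frac{1}{3} for 0 < x < 3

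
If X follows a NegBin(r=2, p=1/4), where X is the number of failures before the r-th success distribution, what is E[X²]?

Using the identity E[X²] = Var(X) + (E[X])²:
E[X] = 6
Var(X) = 24
E[X²] = 24 + (6)²
= 60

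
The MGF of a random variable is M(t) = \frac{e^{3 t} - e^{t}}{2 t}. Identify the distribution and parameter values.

The MGF M(t) = \frac{e^{3 t} - e^{t}}{2 t} is the standard form for the Uniform distribution.
Comparing with the known MGF formula identifies: Uniform(1, 3)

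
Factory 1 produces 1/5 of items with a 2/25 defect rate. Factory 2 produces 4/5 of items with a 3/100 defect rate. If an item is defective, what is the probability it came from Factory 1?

Using Bayes' theorem:
P(F1) = 1/5, P(D|F1) = 2/25
P(F2) = 4/5, P(D|F2) = 3/100
P(D) = P(D|F1)P(F1) + P(D|F2)P(F2)
     = \frac{1}{25}
P(F1|D) = P(D|F1)P(F1) / P(D)
= \frac{2}{5}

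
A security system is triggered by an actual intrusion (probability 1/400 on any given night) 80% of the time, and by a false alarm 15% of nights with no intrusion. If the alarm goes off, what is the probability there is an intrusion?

Let D = the rare event, + = positive/flagged.
P(D) = 1/400
P(+|D) = 80/100 = 4/5
P(+|D') = 15/100 = 3/20
P(+) = P(+|D)P(D) + P(+|D')P(D')
     = \frac{4}{5} × \frac{1}{400} + \frac{3}{20} × \frac{399}{400}
     = \frac{1213}{8000}
P(D|+) = P(+|D)P(D)/P(+) = \frac{16}{1213}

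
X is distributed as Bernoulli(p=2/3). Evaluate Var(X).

For X ~ Bernoulli(p=2/3):
Var(X) = \frac{2}{9}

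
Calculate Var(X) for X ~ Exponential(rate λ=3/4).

For X ~ Exponential(rate λ=3/4):
Var(X) = \frac{16}{9}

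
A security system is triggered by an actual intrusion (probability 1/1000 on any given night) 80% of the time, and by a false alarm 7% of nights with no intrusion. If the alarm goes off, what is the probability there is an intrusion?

Let D = the rare event, + = positive/flagged.
P(D) = 1/1000
P(+|D) = 80/100 = 4/5
P(+|D') = 7/100
P(+) = P(+|D)P(D) + P(+|D')P(D')
     = \frac{4}{5} × \frac{1}{1000} + \frac{7}{100} × \frac{999}{1000}
     = \frac{7073}{100000}
P(D|+) = P(+|D)P(D)/P(+) = \frac{80}{7073}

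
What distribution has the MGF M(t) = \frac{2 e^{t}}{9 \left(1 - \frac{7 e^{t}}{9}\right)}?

The MGF M(t) = \frac{2 e^{t}}{9 \left(1 - \frac{7 e^{t}}{9}\right)} is the standard form for the Geometric distribution.
Comparing with the known MGF formula identifies: Geometric(p=2/9), X = trial number of first success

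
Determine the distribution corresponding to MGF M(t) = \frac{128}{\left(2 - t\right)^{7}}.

The MGF M(t) = \frac{128}{\left(2 - t\right)^{7}} is the standard form for the Gamma distribution.
Comparing with the known MGF formula identifies: Gamma(shape α=7, rate β=2)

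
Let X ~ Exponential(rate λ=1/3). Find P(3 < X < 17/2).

P(3 < X < 17/2) = ∫_{3}^{17/2} f(x) dx
where f(x) = \frac{e^{- \frac{x}{3}}}{3}
= - \frac{1}{e^{\frac{17}{6}}} + e^{-1}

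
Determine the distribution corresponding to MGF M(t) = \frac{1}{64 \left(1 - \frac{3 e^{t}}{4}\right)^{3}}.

The MGF M(t) = \frac{1}{64 \left(1 - \frac{3 e^{t}}{4}\right)^{3}} is the standard form for the NegativeBinomial distribution.
Comparing with the known MGF formula identifies: NegBin(r=3, p=1/4), X = failures before r-th success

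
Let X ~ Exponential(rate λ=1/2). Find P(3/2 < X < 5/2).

P(3/2 < X < 5/2) = ∫_{3/2}^{5/2} f(x) dx
where f(x) = \frac{e^{- \frac{x}{2}}}{2}
= - \frac{1 - e^{\frac{1}{2}}}{e^{\frac{5}{4}}}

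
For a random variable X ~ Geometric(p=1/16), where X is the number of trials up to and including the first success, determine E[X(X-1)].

E[X(X-1)] = E[X² - X] = E[X²] - E[X]
E[X] = 16
E[X²] = Var(X) + (E[X])² = 240 + (16)² = 496
E[X(X-1)] = 496 - 16 = 480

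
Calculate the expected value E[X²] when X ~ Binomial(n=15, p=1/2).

Using the identity E[X²] = Var(X) + (E[X])²:
E[X] = \frac{15}{2}
Var(X) = \frac{15}{4}
E[X²] = \frac{15}{4} + (\frac{15}{2})²
= 60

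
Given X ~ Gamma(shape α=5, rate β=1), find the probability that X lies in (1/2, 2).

P(1/2 < X < 2) = ∫_{1/2}^{2} f(x) dx
where f(x) = \frac{x^{4} e^{- x}}{24}
= - \frac{7}{e^{2}} + \frac{211}{128 e^{\frac{1}{2}}}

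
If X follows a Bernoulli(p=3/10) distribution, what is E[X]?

For X ~ Bernoulli(p=3/10), the expected value is:
E[X] = \frac{3}{10}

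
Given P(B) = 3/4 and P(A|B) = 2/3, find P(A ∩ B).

By definition, P(A|B) = P(A ∩ B) / P(B)
So P(A ∩ B) = P(A|B) × P(B)
= 2/3 × 3/4
= 1/2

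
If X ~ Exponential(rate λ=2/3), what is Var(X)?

For X ~ Exponential(rate λ=2/3):
Var(X) = \frac{9}{4}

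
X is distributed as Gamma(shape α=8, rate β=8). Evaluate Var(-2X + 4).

For X ~ Gamma(shape α=8, rate β=8):
Var(X) = \frac{1}{8}
Var(-2X + 4) = (-2)² × Var(X) = 4 × \frac{1}{8} = \frac{1}{2}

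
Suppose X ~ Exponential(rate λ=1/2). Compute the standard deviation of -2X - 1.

For X ~ Exponential(rate λ=1/2):
Var(X) = 4
SD(X) = √(Var(X)) = √(4) = 2
SD(-2X - 1) = |-2| × SD(X) = 2 × 2 = 4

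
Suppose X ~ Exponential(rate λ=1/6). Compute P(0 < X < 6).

P(0 < X < 6) = ∫_{0}^{6} f(x) dx
where f(x) = \frac{e^{- \frac{x}{6}}}{6}
= 1 - e^{-1}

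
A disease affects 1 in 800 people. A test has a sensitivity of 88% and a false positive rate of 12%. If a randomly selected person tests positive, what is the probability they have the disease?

Let D = the rare event, + = positive/flagged.
P(D) = 1/800
P(+|D) = 88/100 = 22/25
P(+|D') = 12/100 = 3/25
P(+) = P(+|D)P(D) + P(+|D')P(D')
     = \frac{22}{25} × \frac{1}{800} + \frac{3}{25} × \frac{799}{800}
     = \frac{2419}{20000}
P(D|+) = P(+|D)P(D)/P(+) = \frac{22}{2419}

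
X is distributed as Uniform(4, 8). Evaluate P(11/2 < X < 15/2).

P(11/2 < X < 15/2) = ∫_{11/2}^{15/2} f(x) dx
where f(x) = \frac{1}{4}
= \frac{1}{2}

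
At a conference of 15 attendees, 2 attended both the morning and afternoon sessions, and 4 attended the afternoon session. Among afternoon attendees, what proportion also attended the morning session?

P(A ∩ B) = 2/15
P(B) = 4/15
P(A|B) = P(A ∩ B) / P(B) = (2/15) / (4/15) = 1/2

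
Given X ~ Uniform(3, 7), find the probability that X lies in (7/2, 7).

P(7/2 < X < 7) = ∫_{7/2}^{7} f(x) dx
where f(x) = \frac{1}{4}
= \frac{7}{8}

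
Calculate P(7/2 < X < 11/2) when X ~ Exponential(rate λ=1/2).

P(7/2 < X < 11/2) = ∫_{7/2}^{11/2} f(x) dx
where f(x) = \frac{e^{- \frac{x}{2}}}{2}
= - \frac{1 - e}{e^{\frac{11}{4}}}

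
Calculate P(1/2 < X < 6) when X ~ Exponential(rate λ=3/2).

P(1/2 < X < 6) = ∫_{1/2}^{6} f(x) dx
where f(x) = \frac{3 e^{- \frac{3 x}{2}}}{2}
= - \frac{1}{e^{9}} + e^{- \frac{3}{4}}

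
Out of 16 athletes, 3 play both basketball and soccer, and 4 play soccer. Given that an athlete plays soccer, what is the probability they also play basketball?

P(A ∩ B) = 3/16
P(B) = 4/16 = 1/4
P(A|B) = P(A ∩ B) / P(B) = (3/16) / (1/4) = 3/4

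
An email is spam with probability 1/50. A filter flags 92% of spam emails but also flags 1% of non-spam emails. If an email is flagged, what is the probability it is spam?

Let D = the rare event, + = positive/flagged.
P(D) = 1/50
P(+|D) = 92/100 = 23/25
P(+|D') = 1/100
P(+) = P(+|D)P(D) + P(+|D')P(D')
     = \frac{23}{25} × \frac{1}{50} + \frac{1}{100} × \frac{49}{50}
     = \frac{141}{5000}
P(D|+) = P(+|D)P(D)/P(+) = \frac{92}{141}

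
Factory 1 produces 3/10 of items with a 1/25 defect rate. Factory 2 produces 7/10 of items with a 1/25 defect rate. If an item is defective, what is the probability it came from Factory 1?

Using Bayes' theorem:
P(F1) = 3/10, P(D|F1) = 1/25
P(F2) = 7/10, P(D|F2) = 1/25
P(D) = P(D|F1)P(F1) + P(D|F2)P(F2)
     = \frac{1}{25}
P(F1|D) = P(D|F1)P(F1) / P(D)
= \frac{3}{10}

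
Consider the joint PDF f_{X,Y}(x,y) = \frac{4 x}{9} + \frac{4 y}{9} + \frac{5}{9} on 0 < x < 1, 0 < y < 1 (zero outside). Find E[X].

E[X] = ∫_0^1 ∫_0^1 x × f(x,y) dy dx
= ∫_0^1 ∫_0^1 x × (\frac{4 x}{9} + \frac{4 y}{9} + \frac{5}{9}) dy dx
= \frac{29}{54}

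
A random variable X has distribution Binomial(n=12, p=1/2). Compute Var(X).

For X ~ Binomial(n=12, p=1/2):
Var(X) = 3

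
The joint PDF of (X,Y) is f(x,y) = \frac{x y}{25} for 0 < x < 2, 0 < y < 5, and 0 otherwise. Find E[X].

f_X(x) = ∫_0^5 \frac{x y}{25} dy = \frac{x}{2}
E[X] = ∫_0^2 x × (\frac{x}{2}) dx = \frac{4}{3}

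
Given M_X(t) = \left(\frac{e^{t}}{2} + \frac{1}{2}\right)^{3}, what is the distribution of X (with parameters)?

The MGF M(t) = \left(\frac{e^{t}}{2} + \frac{1}{2}\right)^{3} is the standard form for the Binomial distribution.
Comparing with the known MGF formula identifies: Binomial(n=3, p=1/2)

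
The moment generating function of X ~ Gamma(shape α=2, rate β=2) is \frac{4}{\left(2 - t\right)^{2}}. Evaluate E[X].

To find E[X], compute M^(1)(0):
M^(1)(t) = \frac{8}{\left(2 - t\right)^{3}}
M^(1)(0) = 1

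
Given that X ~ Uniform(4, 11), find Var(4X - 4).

For X ~ Uniform(4, 11):
Var(X) = \frac{49}{12}
Var(4X - 4) = (4)² × Var(X) = 16 × \frac{49}{12} = \frac{196}{3}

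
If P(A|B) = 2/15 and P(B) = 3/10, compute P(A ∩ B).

By definition, P(A|B) = P(A ∩ B) / P(B)
So P(A ∩ B) = P(A|B) × P(B)
= 2/15 × 3/10
= 1/25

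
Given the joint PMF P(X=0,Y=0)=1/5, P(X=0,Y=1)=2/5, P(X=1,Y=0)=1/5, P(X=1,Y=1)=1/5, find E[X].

First find marginal of X:
P(X=0) = 3/5
P(X=1) = 2/5
E[X] = 0 × 3/5 + 1 × 2/5 = 2/5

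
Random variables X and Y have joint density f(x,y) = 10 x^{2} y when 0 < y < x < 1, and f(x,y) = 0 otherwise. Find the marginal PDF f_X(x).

f_X(x) = ∫_0^x 10 x^{2} y dy = 5 x^{4}
for 0 < x < 1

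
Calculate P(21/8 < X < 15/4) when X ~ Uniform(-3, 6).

P(21/8 < X < 15/4) = ∫_{21/8}^{15/4} f(x) dx
where f(x) = \frac{1}{9}
= \frac{1}{8}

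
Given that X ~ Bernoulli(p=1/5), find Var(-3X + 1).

For X ~ Bernoulli(p=1/5):
Var(X) = \frac{4}{25}
Var(-3X + 1) = (-3)² × Var(X) = 9 × \frac{4}{25} = \frac{36}{25}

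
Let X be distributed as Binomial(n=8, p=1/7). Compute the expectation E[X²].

Using the identity E[X²] = Var(X) + (E[X])²:
E[X] = \frac{8}{7}
Var(X) = \frac{48}{49}
E[X²] = \frac{48}{49} + (\frac{8}{7})²
= \frac{16}{7}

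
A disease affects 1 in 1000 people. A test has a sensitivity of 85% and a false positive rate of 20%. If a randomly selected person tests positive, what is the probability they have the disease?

Let D = the rare event, + = positive/flagged.
P(D) = 1/1000
P(+|D) = 85/100 = 17/20
P(+|D') = 20/100 = 1/5
P(+) = P(+|D)P(D) + P(+|D')P(D')
     = \frac{17}{20} × \frac{1}{1000} + \frac{1}{5} × \frac{999}{1000}
     = \frac{4013}{20000}
P(D|+) = P(+|D)P(D)/P(+) = \frac{17}{4013}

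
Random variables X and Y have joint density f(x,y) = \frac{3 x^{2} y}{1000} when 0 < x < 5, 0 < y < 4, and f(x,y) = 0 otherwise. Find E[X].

f_X(x) = ∫_0^4 \frac{3 x^{2} y}{1000} dy = \frac{3 x^{2}}{125}
E[X] = ∫_0^5 x × (\frac{3 x^{2}}{125}) dx = \frac{15}{4}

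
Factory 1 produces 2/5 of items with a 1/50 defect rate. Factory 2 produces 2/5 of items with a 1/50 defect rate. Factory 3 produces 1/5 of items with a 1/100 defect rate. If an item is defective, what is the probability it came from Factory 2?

Using Bayes' theorem:
P(F1) = 2/5, P(D|F1) = 1/50
P(F2) = 2/5, P(D|F2) = 1/50
P(F3) = 1/5, P(D|F3) = 1/100
P(D) = P(D|F1)P(F1) + P(D|F2)P(F2) + P(D|F3)P(F3)
     = \frac{9}{500}
P(F2|D) = P(D|F2)P(F2) / P(D)
= \frac{4}{9}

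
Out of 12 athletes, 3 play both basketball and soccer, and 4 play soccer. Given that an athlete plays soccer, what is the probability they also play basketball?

P(A ∩ B) = 3/12 = 1/4
P(B) = 4/12 = 1/3
P(A|B) = P(A ∩ B) / P(B) = (1/4) / (1/3) = 3/4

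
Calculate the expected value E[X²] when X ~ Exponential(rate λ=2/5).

Using the identity E[X²] = Var(X) + (E[X])²:
E[X] = \frac{5}{2}
Var(X) = \frac{25}{4}
E[X²] = \frac{25}{4} + (\frac{5}{2})²
= \frac{25}{2}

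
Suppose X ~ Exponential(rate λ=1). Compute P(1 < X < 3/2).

P(1 < X < 3/2) = ∫_{1}^{3/2} f(x) dx
where f(x) = e^{- x}
= - \frac{1}{e^{\frac{3}{2}}} + e^{-1}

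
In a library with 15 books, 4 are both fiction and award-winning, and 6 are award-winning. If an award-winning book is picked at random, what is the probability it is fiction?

P(A ∩ B) = 4/15
P(B) = 6/15 = 2/5
P(A|B) = P(A ∩ B) / P(B) = (4/15) / (2/5) = 2/3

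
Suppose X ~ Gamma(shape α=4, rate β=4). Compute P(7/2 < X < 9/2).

P(7/2 < X < 9/2) = ∫_{7/2}^{9/2} f(x) dx
where f(x) = \frac{128 x^{3} e^{- 4 x}}{3}
= \frac{-3459 + 1711 e^{4}}{3 e^{18}}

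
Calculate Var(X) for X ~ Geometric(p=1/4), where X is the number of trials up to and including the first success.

For X ~ Geometric(p=1/4), where X is the number of trials up to and including the first success:
Var(X) = 12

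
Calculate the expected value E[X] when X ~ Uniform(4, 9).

For X ~ Uniform(4, 9), the expected value is:
E[X] = \frac{13}{2}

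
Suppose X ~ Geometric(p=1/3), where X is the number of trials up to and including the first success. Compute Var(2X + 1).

For X ~ Geometric(p=1/3), where X is the number of trials up to and including the first success:
Var(X) = 6
Var(2X + 1) = (2)² × Var(X) = 4 × 6 = 24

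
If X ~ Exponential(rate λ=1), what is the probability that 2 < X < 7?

P(2 < X < 7) = ∫_{2}^{7} f(x) dx
where f(x) = e^{- x}
= - \frac{1 - e^{5}}{e^{7}}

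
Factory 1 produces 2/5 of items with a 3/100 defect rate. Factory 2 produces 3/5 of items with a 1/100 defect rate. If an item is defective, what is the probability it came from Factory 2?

Using Bayes' theorem:
P(F1) = 2/5, P(D|F1) = 3/100
P(F2) = 3/5, P(D|F2) = 1/100
P(D) = P(D|F1)P(F1) + P(D|F2)P(F2)
     = \frac{9}{500}
P(F2|D) = P(D|F2)P(F2) / P(D)
= \frac{1}{3}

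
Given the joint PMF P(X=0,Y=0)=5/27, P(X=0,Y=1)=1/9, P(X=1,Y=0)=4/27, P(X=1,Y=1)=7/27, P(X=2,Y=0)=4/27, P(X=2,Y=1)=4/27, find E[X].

First find marginal of X:
P(X=0) = 8/27
P(X=1) = 11/27
P(X=2) = 8/27
E[X] = 0 × 8/27 + 1 × 11/27 + 2 × 8/27 = 1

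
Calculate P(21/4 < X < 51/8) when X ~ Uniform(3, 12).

P(21/4 < X < 51/8) = ∫_{21/4}^{51/8} f(x) dx
where f(x) = \frac{1}{9}
= \frac{1}{8}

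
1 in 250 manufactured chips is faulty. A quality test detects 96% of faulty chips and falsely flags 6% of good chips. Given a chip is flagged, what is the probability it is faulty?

Let D = the rare event, + = positive/flagged.
P(D) = 1/250
P(+|D) = 96/100 = 24/25
P(+|D') = 6/100 = 3/50
P(+) = P(+|D)P(D) + P(+|D')P(D')
     = \frac{24}{25} × \frac{1}{250} + \frac{3}{50} × \frac{249}{250}
     = \frac{159}{2500}
P(D|+) = P(+|D)P(D)/P(+) = \frac{16}{265}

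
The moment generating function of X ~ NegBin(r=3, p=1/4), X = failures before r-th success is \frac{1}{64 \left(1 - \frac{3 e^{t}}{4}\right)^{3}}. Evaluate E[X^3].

To find E[X^3], compute M^(3)(0):
M^(1)(t) = \frac{9 e^{t}}{256 \left(1 - \frac{3 e^{t}}{4}\right)^{4}}
M^(2)(t) = \frac{9 e^{t}}{256 \left(1 - \frac{3 e^{t}}{4}\right)^{4}} + \frac{27 e^{2 t}}{256 \left(1 - \frac{3 e^{t}}{4}\right)^{5}}
M^(3)(t) = \frac{9 e^{t}}{256 \left(1 - \frac{3 e^{t}}{4}\right)^{4}} + \frac{81 e^{2 t}}{256 \left(1 - \frac{3 e^{t}}{4}\right)^{5}} + \frac{405 e^{3 t}}{1024 \left(1 - \frac{3 e^{t}}{4}\right)^{6}}
M^(3)(0) = 1953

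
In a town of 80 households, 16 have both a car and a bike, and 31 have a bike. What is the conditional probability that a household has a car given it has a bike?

P(A ∩ B) = 16/80 = 1/5
P(B) = 31/80
P(A|B) = P(A ∩ B) / P(B) = (1/5) / (31/80) = 16/31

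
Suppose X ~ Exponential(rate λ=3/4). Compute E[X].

For X ~ Exponential(rate λ=3/4), the expected value is:
E[X] = \frac{4}{3}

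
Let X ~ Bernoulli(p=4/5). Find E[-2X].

For X ~ Bernoulli(p=4/5):
E[X] = \frac{4}{5}
E[-2X] = -2 × E[X] + 0 = - \frac{8}{5}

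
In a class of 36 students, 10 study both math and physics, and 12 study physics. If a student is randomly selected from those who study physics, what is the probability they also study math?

P(A ∩ B) = 10/36 = 5/18
P(B) = 12/36 = 1/3
P(A|B) = P(A ∩ B) / P(B) = (5/18) / (1/3) = 5/6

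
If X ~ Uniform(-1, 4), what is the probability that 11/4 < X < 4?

P(11/4 < X < 4) = ∫_{11/4}^{4} f(x) dx
where f(x) = \frac{1}{5}
= \frac{1}{4}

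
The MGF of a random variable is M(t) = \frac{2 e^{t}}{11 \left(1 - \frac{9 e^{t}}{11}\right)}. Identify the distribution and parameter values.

The MGF M(t) = \frac{2 e^{t}}{11 \left(1 - \frac{9 e^{t}}{11}\right)} is the standard form for the Geometric distribution.
Comparing with the known MGF formula identifies: Geometric(p=2/11), X = trial number of first success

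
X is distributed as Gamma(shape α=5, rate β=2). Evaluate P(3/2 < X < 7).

P(3/2 < X < 7) = ∫_{3/2}^{7} f(x) dx
where f(x) = \frac{4 x^{4} e^{- 2 x}}{3}
= \frac{-17368 + 131 e^{11}}{8 e^{14}}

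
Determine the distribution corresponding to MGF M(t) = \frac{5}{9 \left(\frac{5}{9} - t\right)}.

The MGF M(t) = \frac{5}{9 \left(\frac{5}{9} - t\right)} is the standard form for the Exponential distribution.
Comparing with the known MGF formula identifies: Exponential(rate λ=5/9)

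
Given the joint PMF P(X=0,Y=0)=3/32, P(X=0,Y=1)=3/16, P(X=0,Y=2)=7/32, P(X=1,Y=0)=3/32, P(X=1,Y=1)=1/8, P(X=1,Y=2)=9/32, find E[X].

First find marginal of X:
P(X=0) = 1/2
P(X=1) = 1/2
E[X] = 0 × 1/2 + 1 × 1/2 = 1/2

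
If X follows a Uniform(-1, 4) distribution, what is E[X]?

For X ~ Uniform(-1, 4), the expected value is:
E[X] = \frac{3}{2}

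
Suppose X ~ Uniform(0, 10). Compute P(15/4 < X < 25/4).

P(15/4 < X < 25/4) = ∫_{15/4}^{25/4} f(x) dx
where f(x) = \frac{1}{10}
= \frac{1}{4}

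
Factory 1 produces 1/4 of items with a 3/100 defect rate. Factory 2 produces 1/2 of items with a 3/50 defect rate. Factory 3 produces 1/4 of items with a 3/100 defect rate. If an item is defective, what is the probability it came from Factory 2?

Using Bayes' theorem:
P(F1) = 1/4, P(D|F1) = 3/100
P(F2) = 1/2, P(D|F2) = 3/50
P(F3) = 1/4, P(D|F3) = 3/100
P(D) = P(D|F1)P(F1) + P(D|F2)P(F2) + P(D|F3)P(F3)
     = \frac{9}{200}
P(F2|D) = P(D|F2)P(F2) / P(D)
= \frac{2}{3}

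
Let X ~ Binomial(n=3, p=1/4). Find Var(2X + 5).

For X ~ Binomial(n=3, p=1/4):
Var(X) = \frac{9}{16}
Var(2X + 5) = (2)² × Var(X) = 4 × \frac{9}{16} = \frac{9}{4}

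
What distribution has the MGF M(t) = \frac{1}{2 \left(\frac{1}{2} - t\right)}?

The MGF M(t) = \frac{1}{2 \left(\frac{1}{2} - t\right)} is the standard form for the Exponential distribution.
Comparing with the known MGF formula identifies: Exponential(rate λ=1/2)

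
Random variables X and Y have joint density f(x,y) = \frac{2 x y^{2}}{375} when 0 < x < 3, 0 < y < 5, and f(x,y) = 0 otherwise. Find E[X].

f_X(x) = ∫_0^5 \frac{2 x y^{2}}{375} dy = \frac{2 x}{9}
E[X] = ∫_0^3 x × (\frac{2 x}{9}) dx = 2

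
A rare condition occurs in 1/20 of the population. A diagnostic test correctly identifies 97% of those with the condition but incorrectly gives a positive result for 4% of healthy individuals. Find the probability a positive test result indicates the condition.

Let D = the rare event, + = positive/flagged.
P(D) = 1/20
P(+|D) = 97/100
P(+|D') = 4/100 = 1/25
P(+) = P(+|D)P(D) + P(+|D')P(D')
     = \frac{97}{100} × \frac{1}{20} + \frac{1}{25} × \frac{19}{20}
     = \frac{173}{2000}
P(D|+) = P(+|D)P(D)/P(+) = \frac{97}{173}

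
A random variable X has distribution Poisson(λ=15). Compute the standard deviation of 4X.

For X ~ Poisson(λ=15):
Var(X) = 15
SD(X) = √(Var(X)) = √(15) = \sqrt{15}
SD(4X) = |4| × SD(X) = 4 × \sqrt{15} = 4 \sqrt{15}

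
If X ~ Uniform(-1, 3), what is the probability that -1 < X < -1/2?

P(-1 < X < -1/2) = ∫_{-1}^{-1/2} f(x) dx
where f(x) = \frac{1}{4}
= \frac{1}{8}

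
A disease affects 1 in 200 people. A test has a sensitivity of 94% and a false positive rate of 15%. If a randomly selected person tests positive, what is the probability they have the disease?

Let D = the rare event, + = positive/flagged.
P(D) = 1/200
P(+|D) = 94/100 = 47/50
P(+|D') = 15/100 = 3/20
P(+) = P(+|D)P(D) + P(+|D')P(D')
     = \frac{47}{50} × \frac{1}{200} + \frac{3}{20} × \frac{199}{200}
     = \frac{3079}{20000}
P(D|+) = P(+|D)P(D)/P(+) = \frac{94}{3079}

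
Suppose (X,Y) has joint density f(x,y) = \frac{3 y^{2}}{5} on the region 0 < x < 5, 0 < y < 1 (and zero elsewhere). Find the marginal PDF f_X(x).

f_X(x) = ∫_0^1 f(x,y) dy
= ∫_0^1 \frac{3 y^{2}}{5} dy
= \frac{1}{5} for 0 < x < 5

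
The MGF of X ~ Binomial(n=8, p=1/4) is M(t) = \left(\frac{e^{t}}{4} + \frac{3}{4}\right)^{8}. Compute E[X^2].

To find E[X^2], compute M^(2)(0):
M^(1)(t) = 2 \left(\frac{e^{t}}{4} + \frac{3}{4}\right)^{7} e^{t}
M^(2)(t) = 2 \left(\frac{e^{t}}{4} + \frac{3}{4}\right)^{7} e^{t} + \frac{7 \left(\frac{e^{t}}{4} + \frac{3}{4}\right)^{6} e^{2 t}}{2}
M^(2)(0) = \frac{11}{2}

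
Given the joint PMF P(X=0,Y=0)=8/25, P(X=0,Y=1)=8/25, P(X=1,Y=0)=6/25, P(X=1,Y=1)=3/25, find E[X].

First find marginal of X:
P(X=0) = 16/25
P(X=1) = 9/25
E[X] = 0 × 16/25 + 1 × 9/25 = 9/25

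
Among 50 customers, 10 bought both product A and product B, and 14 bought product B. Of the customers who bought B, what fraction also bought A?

P(A ∩ B) = 10/50 = 1/5
P(B) = 14/50 = 7/25
P(A|B) = P(A ∩ B) / P(B) = (1/5) / (7/25) = 5/7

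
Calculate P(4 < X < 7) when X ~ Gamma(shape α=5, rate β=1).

P(4 < X < 7) = ∫_{4}^{7} f(x) dx
where f(x) = \frac{x^{4} e^{- x}}{24}
= \frac{-4553 + 824 e^{3}}{24 e^{7}}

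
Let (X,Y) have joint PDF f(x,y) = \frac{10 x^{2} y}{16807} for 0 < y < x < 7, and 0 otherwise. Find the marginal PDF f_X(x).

f_X(x) = ∫_0^x \frac{10 x^{2} y}{16807} dy = \frac{5 x^{4}}{16807}
for 0 < x < 7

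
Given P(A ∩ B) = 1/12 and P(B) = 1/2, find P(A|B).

P(A|B) = P(A ∩ B) / P(B)
= (1/12) / (1/2)
= 1/6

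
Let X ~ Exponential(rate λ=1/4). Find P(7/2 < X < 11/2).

P(7/2 < X < 11/2) = ∫_{7/2}^{11/2} f(x) dx
where f(x) = \frac{e^{- \frac{x}{4}}}{4}
= - \frac{1 - e^{\frac{1}{2}}}{e^{\frac{11}{8}}}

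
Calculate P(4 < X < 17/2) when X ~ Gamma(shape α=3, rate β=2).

P(4 < X < 17/2) = ∫_{4}^{17/2} f(x) dx
where f(x) = 4 x^{2} e^{- 2 x}
= \frac{-325 + 82 e^{9}}{2 e^{17}}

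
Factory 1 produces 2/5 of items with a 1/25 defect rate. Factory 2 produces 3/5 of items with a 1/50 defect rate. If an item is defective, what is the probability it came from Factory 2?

Using Bayes' theorem:
P(F1) = 2/5, P(D|F1) = 1/25
P(F2) = 3/5, P(D|F2) = 1/50
P(D) = P(D|F1)P(F1) + P(D|F2)P(F2)
     = \frac{7}{250}
P(F2|D) = P(D|F2)P(F2) / P(D)
= \frac{3}{7}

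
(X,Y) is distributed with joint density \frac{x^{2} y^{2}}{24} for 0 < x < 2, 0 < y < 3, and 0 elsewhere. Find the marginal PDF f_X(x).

f_X(x) = ∫_0^3 f(x,y) dy
= ∫_0^3 \frac{x^{2} y^{2}}{24} dy
= \frac{3 x^{2}}{8} for 0 < x < 2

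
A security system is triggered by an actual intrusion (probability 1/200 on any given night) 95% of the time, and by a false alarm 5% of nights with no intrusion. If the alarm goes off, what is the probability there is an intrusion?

Let D = the rare event, + = positive/flagged.
P(D) = 1/200
P(+|D) = 95/100 = 19/20
P(+|D') = 5/100 = 1/20
P(+) = P(+|D)P(D) + P(+|D')P(D')
     = \frac{19}{20} × \frac{1}{200} + \frac{1}{20} × \frac{199}{200}
     = \frac{109}{2000}
P(D|+) = P(+|D)P(D)/P(+) = \frac{19}{218}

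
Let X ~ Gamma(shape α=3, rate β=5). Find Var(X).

For X ~ Gamma(shape α=3, rate β=5):
Var(X) = \frac{3}{25}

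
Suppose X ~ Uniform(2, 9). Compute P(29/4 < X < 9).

P(29/4 < X < 9) = ∫_{29/4}^{9} f(x) dx
where f(x) = \frac{1}{7}
= \frac{1}{4}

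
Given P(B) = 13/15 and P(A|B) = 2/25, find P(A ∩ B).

By definition, P(A|B) = P(A ∩ B) / P(B)
So P(A ∩ B) = P(A|B) × P(B)
= 2/25 × 13/15
= 26/375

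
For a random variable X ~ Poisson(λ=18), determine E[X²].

Using the identity E[X²] = Var(X) + (E[X])²:
E[X] = 18
Var(X) = 18
E[X²] = 18 + (18)²
= 342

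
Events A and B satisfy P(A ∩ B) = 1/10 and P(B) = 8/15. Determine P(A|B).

P(A|B) = P(A ∩ B) / P(B)
= (1/10) / (8/15)
= 3/16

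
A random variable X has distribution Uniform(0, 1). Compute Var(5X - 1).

For X ~ Uniform(0, 1):
Var(X) = \frac{1}{12}
Var(5X - 1) = (5)² × Var(X) = 25 × \frac{1}{12} = \frac{25}{12}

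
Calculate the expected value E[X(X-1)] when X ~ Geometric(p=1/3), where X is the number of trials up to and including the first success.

E[X(X-1)] = E[X² - X] = E[X²] - E[X]
E[X] = 3
E[X²] = Var(X) + (E[X])² = 6 + (3)² = 15
E[X(X-1)] = 15 - 3 = 12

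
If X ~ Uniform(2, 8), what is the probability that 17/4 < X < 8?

P(17/4 < X < 8) = ∫_{17/4}^{8} f(x) dx
where f(x) = \frac{1}{6}
= \frac{5}{8}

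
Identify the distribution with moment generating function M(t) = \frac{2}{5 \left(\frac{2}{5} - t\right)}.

The MGF M(t) = \frac{2}{5 \left(\frac{2}{5} - t\right)} is the standard form for the Exponential distribution.
Comparing with the known MGF formula identifies: Exponential(rate λ=2/5)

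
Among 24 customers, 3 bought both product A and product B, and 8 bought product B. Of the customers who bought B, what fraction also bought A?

P(A ∩ B) = 3/24 = 1/8
P(B) = 8/24 = 1/3
P(A|B) = P(A ∩ B) / P(B) = (1/8) / (1/3) = 3/8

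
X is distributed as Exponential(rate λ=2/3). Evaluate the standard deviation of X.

For X ~ Exponential(rate λ=2/3):
Var(X) = \frac{9}{4}
SD(X) = √(Var(X)) = √(\frac{9}{4}) = \frac{3}{2}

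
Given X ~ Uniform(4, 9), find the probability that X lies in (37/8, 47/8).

P(37/8 < X < 47/8) = ∫_{37/8}^{47/8} f(x) dx
where f(x) = \frac{1}{5}
= \frac{1}{4}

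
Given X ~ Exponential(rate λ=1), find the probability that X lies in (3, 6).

P(3 < X < 6) = ∫_{3}^{6} f(x) dx
where f(x) = e^{- x}
= - \frac{1 - e^{3}}{e^{6}}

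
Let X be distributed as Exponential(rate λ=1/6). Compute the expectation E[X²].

Using the identity E[X²] = Var(X) + (E[X])²:
E[X] = 6
Var(X) = 36
E[X²] = 36 + (6)²
= 72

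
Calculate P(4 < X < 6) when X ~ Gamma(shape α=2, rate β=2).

P(4 < X < 6) = ∫_{4}^{6} f(x) dx
where f(x) = 4 x e^{- 2 x}
= \frac{-13 + 9 e^{4}}{e^{12}}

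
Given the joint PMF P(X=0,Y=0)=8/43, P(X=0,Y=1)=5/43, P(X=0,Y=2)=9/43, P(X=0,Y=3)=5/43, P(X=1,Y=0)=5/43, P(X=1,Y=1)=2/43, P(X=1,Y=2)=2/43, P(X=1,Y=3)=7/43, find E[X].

First find marginal of X:
P(X=0) = 27/43
P(X=1) = 16/43
E[X] = 0 × 27/43 + 1 × 16/43 = 16/43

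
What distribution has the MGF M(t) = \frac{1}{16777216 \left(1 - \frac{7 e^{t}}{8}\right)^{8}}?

The MGF M(t) = \frac{1}{16777216 \left(1 - \frac{7 e^{t}}{8}\right)^{8}} is the standard form for the NegativeBinomial distribution.
Comparing with the known MGF formula identifies: NegBin(r=8, p=1/8), X = failures before r-th success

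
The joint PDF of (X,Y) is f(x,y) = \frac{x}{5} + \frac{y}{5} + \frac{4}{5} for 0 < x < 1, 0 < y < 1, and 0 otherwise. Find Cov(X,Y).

E[XY] = ∫∫ xy × f(x,y) dx dy = \frac{4}{15}
E[X] = \frac{31}{60}
E[Y] = \frac{31}{60}
Cov(X,Y) = E[XY] - E[X]E[Y] = - \frac{1}{3600}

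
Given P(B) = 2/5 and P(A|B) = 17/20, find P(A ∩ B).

By definition, P(A|B) = P(A ∩ B) / P(B)
So P(A ∩ B) = P(A|B) × P(B)
= 17/20 × 2/5
= 17/50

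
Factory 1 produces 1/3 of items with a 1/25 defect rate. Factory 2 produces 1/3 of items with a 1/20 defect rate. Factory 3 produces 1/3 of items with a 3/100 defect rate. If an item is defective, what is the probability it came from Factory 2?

Using Bayes' theorem:
P(F1) = 1/3, P(D|F1) = 1/25
P(F2) = 1/3, P(D|F2) = 1/20
P(F3) = 1/3, P(D|F3) = 3/100
P(D) = P(D|F1)P(F1) + P(D|F2)P(F2) + P(D|F3)P(F3)
     = \frac{1}{25}
P(F2|D) = P(D|F2)P(F2) / P(D)
= \frac{5}{12}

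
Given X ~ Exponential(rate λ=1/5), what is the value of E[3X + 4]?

For X ~ Exponential(rate λ=1/5):
E[X] = 5
E[3X + 4] = 3 × E[X] + 4 = 19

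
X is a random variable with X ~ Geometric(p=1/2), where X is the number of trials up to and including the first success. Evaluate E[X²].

Using the identity E[X²] = Var(X) + (E[X])²:
E[X] = 2
Var(X) = 2
E[X²] = 2 + (2)²
= 6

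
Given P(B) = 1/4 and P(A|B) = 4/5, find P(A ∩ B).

By definition, P(A|B) = P(A ∩ B) / P(B)
So P(A ∩ B) = P(A|B) × P(B)
= 4/5 × 1/4
= 1/5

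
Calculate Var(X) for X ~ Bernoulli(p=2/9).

For X ~ Bernoulli(p=2/9):
Var(X) = \frac{14}{81}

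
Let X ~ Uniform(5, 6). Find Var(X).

For X ~ Uniform(5, 6):
Var(X) = \frac{1}{12}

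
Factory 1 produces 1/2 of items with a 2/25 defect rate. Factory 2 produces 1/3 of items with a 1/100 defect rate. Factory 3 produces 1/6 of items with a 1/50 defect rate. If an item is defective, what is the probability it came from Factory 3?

Using Bayes' theorem:
P(F1) = 1/2, P(D|F1) = 2/25
P(F2) = 1/3, P(D|F2) = 1/100
P(F3) = 1/6, P(D|F3) = 1/50
P(D) = P(D|F1)P(F1) + P(D|F2)P(F2) + P(D|F3)P(F3)
     = \frac{7}{150}
P(F3|D) = P(D|F3)P(F3) / P(D)
= \frac{1}{14}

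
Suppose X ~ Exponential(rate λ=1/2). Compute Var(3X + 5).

For X ~ Exponential(rate λ=1/2):
Var(X) = 4
Var(3X + 5) = (3)² × Var(X) = 9 × 4 = 36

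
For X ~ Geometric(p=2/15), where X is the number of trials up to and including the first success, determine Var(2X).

For X ~ Geometric(p=2/15), where X is the number of trials up to and including the first success:
Var(X) = \frac{195}{4}
Var(2X) = (2)² × Var(X) = 4 × \frac{195}{4} = 195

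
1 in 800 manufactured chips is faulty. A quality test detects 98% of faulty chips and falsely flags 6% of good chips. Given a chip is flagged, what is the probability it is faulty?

Let D = the rare event, + = positive/flagged.
P(D) = 1/800
P(+|D) = 98/100 = 49/50
P(+|D') = 6/100 = 3/50
P(+) = P(+|D)P(D) + P(+|D')P(D')
     = \frac{49}{50} × \frac{1}{800} + \frac{3}{50} × \frac{799}{800}
     = \frac{1223}{20000}
P(D|+) = P(+|D)P(D)/P(+) = \frac{49}{2446}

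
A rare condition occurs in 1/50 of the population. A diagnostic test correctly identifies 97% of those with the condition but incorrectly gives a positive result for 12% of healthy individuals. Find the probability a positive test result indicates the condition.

Let D = the rare event, + = positive/flagged.
P(D) = 1/50
P(+|D) = 97/100
P(+|D') = 12/100 = 3/25
P(+) = P(+|D)P(D) + P(+|D')P(D')
     = \frac{97}{100} × \frac{1}{50} + \frac{3}{25} × \frac{49}{50}
     = \frac{137}{1000}
P(D|+) = P(+|D)P(D)/P(+) = \frac{97}{685}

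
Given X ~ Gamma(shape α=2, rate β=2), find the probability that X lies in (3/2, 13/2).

P(3/2 < X < 13/2) = ∫_{3/2}^{13/2} f(x) dx
where f(x) = 4 x e^{- 2 x}
= \frac{2 \left(-7 + 2 e^{10}\right)}{e^{13}}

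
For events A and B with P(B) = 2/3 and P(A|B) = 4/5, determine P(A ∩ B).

By definition, P(A|B) = P(A ∩ B) / P(B)
So P(A ∩ B) = P(A|B) × P(B)
= 4/5 × 2/3
= 8/15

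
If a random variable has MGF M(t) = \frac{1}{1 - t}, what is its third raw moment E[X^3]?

To find E[X^3], compute M^(3)(0):
M^(1)(t) = \frac{1}{\left(1 - t\right)^{2}}
M^(2)(t) = \frac{2}{\left(1 - t\right)^{3}}
M^(3)(t) = \frac{6}{\left(1 - t\right)^{4}}
M^(3)(0) = 6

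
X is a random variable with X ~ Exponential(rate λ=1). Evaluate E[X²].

Using the identity E[X²] = Var(X) + (E[X])²:
E[X] = 1
Var(X) = 1
E[X²] = 1 + (1)²
= 2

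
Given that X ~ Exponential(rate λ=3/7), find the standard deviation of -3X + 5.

For X ~ Exponential(rate λ=3/7):
Var(X) = \frac{49}{9}
SD(X) = √(Var(X)) = √(\frac{49}{9}) = \frac{7}{3}
SD(-3X + 5) = |-3| × SD(X) = 3 × \frac{7}{3} = 7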